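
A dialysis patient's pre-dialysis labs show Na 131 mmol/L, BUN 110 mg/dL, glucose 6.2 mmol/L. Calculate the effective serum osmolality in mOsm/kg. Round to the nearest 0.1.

268.2 mOsm/kg

Effective osmolality excludes urea (freely permeant across cell membranes):
2·Na + glucose
= 2·131 + 6.2
= 262 + 6.2
= 268.2 mOsm/kg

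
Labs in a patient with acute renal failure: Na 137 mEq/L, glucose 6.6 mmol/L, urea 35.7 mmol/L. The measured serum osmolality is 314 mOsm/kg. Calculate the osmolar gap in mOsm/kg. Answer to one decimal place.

Calculated osmolality = 2·Na + glucose + urea
= 2·137 + 6.6 + 35.7
= 274 + 6.60 + 35.70
= 316.3 mOsm/kg ≈ 316.3 mOsm/kg
Osmolar gap = measured − calculated = 314 − 316.3 = -2.3 mOsm/kg

-2.3 mOsm/kg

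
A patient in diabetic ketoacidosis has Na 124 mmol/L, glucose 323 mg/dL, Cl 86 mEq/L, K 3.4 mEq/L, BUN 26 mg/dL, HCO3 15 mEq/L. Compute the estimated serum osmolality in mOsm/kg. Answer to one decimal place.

275.2 mOsm/kg

Calculated osmolality = 2·Na + glucose/18 + BUN/2.8
= 2·124 + 323/18 + 26/2.8
= 248 + 17.94 + 9.29
= 275.23 mOsm/kg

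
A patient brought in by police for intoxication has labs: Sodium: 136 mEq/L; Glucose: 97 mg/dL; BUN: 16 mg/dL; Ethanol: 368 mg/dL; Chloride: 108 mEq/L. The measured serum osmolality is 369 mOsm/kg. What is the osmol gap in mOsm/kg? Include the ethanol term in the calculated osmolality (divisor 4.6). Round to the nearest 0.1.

5.9 mOsm/kg

Calculated osmolality = 2·Na + glucose/18 + BUN/2.8 + ethanol/4.6
= 2·136 + 97/18 + 16/2.8 + 368/4.6
= 272 + 5.39 + 5.71 + 80
= 363.1 mOsm/kg ≈ 363.1 mOsm/kg
Osmolar gap = measured − calculated = 369 − 363.1 = 5.9 mOsm/kg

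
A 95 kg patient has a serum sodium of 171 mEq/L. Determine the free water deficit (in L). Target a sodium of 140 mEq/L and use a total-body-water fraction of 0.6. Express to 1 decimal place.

TBW = 0.6 · 95 = 57 L
Free water deficit = TBW · (Na/140 − 1)
= 57 · (171/140 − 1)
= 57 · 0.2214
= 12.62 L

12.6 L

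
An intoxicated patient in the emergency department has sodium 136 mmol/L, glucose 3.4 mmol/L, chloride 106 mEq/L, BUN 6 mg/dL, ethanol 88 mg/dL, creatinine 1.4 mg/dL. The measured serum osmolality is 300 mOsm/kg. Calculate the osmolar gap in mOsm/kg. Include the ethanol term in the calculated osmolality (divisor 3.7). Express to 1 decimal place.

-1.3 mOsm/kg

Calculated osmolality = 2·Na + glucose + BUN/2.8 + ethanol/3.7
= 2·136 + 3.4 + 6/2.8 + 88/3.7
= 272 + 3.40 + 2.14 + 23.78
= 301.32 mOsm/kg ≈ 301.3 mOsm/kg
Osmolar gap = measured − calculated = 300 − 301.3 = -1.3 mOsm/kg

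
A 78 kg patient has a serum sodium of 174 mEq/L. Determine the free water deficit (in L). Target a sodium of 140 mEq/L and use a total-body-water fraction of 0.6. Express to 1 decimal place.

11.4 L

TBW = 0.6 · 78 = 46.8 L
Free water deficit = TBW · (Na/140 − 1)
= 46.8 · (174/140 − 1)
= 46.8 · 0.2429
= 11.37 L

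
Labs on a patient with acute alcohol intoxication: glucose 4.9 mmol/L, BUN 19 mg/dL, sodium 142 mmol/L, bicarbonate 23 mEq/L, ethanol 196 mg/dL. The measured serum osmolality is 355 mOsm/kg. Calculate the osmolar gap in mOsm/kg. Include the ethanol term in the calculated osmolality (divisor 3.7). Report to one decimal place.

6.3 mOsm/kg

Calculated osmolality = 2·Na + glucose + BUN/2.8 + ethanol/3.7
= 2·142 + 4.9 + 19/2.8 + 196/3.7
= 284 + 4.90 + 6.79 + 52.97
= 348.66 mOsm/kg ≈ 348.7 mOsm/kg
Osmolar gap = measured − calculated = 355 − 348.7 = 6.3 mOsm/kg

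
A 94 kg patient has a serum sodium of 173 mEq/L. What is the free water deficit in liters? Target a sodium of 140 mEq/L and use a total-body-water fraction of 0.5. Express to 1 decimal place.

TBW = 0.5 · 94 = 47 L
Free water deficit = TBW · (Na/140 − 1)
= 47 · (173/140 − 1)
= 47 · 0.2357
= 11.08 L

11.1 L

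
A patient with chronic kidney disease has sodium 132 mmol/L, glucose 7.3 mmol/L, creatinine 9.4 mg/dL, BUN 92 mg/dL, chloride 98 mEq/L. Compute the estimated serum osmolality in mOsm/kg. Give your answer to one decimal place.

Calculated osmolality = 2·Na + glucose + BUN/2.8
= 2·132 + 7.3 + 92/2.8
= 264 + 7.30 + 32.86
= 304.16 mOsm/kg

304.2 mOsm/kg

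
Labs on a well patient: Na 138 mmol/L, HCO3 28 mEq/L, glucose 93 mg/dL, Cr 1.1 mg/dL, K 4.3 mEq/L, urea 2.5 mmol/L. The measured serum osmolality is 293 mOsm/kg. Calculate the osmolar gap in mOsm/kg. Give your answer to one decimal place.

Calculated osmolality = 2·Na + glucose/18 + urea
= 2·138 + 93/18 + 2.5
= 276 + 5.17 + 2.50
= 283.67 mOsm/kg ≈ 283.7 mOsm/kg
Osmolar gap = measured − calculated = 293 − 283.7 = 9.3 mOsm/kg

9.3 mOsm/kg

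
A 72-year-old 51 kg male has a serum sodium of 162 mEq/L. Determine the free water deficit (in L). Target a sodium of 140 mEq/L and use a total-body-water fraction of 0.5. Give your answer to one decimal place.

TBW = 0.5 · 51 = 25.5 L
Free water deficit = TBW · (Na/140 − 1)
= 25.5 · (162/140 − 1)
= 25.5 · 0.1571
= 4.01 L

4.0 L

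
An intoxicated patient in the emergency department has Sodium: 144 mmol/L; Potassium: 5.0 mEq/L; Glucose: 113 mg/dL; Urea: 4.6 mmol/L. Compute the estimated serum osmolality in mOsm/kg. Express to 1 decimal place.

298.9 mOsm/kg

Calculated osmolality = 2·Na + glucose/18 + urea
= 2·144 + 113/18 + 4.6
= 288 + 6.28 + 4.60
= 298.88 mOsm/kg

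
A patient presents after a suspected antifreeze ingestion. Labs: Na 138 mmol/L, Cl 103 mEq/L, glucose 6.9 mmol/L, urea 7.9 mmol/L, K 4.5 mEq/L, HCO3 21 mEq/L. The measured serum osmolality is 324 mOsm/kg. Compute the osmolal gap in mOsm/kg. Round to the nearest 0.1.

Calculated osmolality = 2·Na + glucose + urea
= 2·138 + 6.9 + 7.9
= 276 + 6.90 + 7.90
= 290.8 mOsm/kg ≈ 290.8 mOsm/kg
Osmolar gap = measured − calculated = 324 − 290.8 = 33.2 mOsm/kg

33.2 mOsm/kg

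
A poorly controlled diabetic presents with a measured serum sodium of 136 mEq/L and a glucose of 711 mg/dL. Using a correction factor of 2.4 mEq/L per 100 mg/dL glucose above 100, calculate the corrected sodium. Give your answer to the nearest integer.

151 mEq/L

Corrected Na = measured Na + 2.4 · (glucose − 100)/100
= 136 + 2.4 · (711 − 100)/100
= 136 + 14.7
= 150.7 mEq/L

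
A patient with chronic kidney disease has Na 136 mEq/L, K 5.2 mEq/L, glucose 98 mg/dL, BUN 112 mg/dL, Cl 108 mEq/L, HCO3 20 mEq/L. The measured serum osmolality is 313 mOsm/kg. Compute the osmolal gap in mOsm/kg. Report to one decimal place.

-4.4 mOsm/kg

Calculated osmolality = 2·Na + glucose/18 + BUN/2.8
= 2·136 + 98/18 + 112/2.8
= 272 + 5.44 + 40
= 317.44 mOsm/kg ≈ 317.4 mOsm/kg
Osmolar gap = measured − calculated = 313 − 317.4 = -4.4 mOsm/kg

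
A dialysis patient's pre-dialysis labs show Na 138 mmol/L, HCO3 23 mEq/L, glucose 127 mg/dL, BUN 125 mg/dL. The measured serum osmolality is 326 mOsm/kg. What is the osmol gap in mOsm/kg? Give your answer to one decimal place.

Calculated osmolality = 2·Na + glucose/18 + BUN/2.8
= 2·138 + 127/18 + 125/2.8
= 276 + 7.06 + 44.64
= 327.7 mOsm/kg ≈ 327.7 mOsm/kg
Osmolar gap = measured − calculated = 326 − 327.7 = -1.7 mOsm/kg

-1.7 mOsm/kg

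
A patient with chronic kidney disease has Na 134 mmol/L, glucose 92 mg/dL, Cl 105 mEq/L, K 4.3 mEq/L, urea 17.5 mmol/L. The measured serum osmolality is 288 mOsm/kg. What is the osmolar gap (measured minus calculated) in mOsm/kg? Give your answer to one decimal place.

-2.6 mOsm/kg

Calculated osmolality = 2·Na + glucose/18 + urea
= 2·134 + 92/18 + 17.5
= 268 + 5.11 + 17.50
= 290.61 mOsm/kg ≈ 290.6 mOsm/kg
Osmolar gap = measured − calculated = 288 − 290.6 = -2.6 mOsm/kg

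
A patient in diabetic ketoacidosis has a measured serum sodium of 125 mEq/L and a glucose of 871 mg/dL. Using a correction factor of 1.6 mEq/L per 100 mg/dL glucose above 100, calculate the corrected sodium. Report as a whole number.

Corrected Na = measured Na + 1.6 · (glucose − 100)/100
= 125 + 1.6 · (871 − 100)/100
= 125 + 12.3
= 137.3 mEq/L

137 mEq/L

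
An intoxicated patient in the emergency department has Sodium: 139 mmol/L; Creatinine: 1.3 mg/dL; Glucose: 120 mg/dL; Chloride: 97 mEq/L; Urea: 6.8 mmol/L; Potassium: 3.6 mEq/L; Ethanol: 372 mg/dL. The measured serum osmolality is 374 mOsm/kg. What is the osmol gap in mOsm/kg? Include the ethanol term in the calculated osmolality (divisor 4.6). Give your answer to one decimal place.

Calculated osmolality = 2·Na + glucose/18 + urea + ethanol/4.6
= 2·139 + 120/18 + 6.8 + 372/4.6
= 278 + 6.67 + 6.80 + 80.87
= 372.34 mOsm/kg ≈ 372.3 mOsm/kg
Osmolar gap = measured − calculated = 374 − 372.3 = 1.7 mOsm/kg

1.7 mOsm/kg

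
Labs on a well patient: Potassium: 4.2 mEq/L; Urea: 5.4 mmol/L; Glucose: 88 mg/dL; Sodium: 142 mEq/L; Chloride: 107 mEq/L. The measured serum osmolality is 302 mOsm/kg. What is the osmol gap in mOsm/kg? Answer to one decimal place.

7.7 mOsm/kg

Calculated osmolality = 2·Na + glucose/18 + urea
= 2·142 + 88/18 + 5.4
= 284 + 4.89 + 5.40
= 294.29 mOsm/kg ≈ 294.3 mOsm/kg
Osmolar gap = measured − calculated = 302 − 294.3 = 7.7 mOsm/kg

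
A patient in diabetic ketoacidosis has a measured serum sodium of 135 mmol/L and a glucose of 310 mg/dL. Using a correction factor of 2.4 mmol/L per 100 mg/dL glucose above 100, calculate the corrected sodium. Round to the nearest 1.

140 mmol/L

Corrected Na = measured Na + 2.4 · (glucose − 100)/100
= 135 + 2.4 · (310 − 100)/100
= 135 + 5
= 140 mmol/L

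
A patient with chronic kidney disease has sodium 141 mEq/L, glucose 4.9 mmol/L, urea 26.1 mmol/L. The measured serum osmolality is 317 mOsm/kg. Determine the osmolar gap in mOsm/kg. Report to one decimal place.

Calculated osmolality = 2·Na + glucose + urea
= 2·141 + 4.9 + 26.1
= 282 + 4.90 + 26.10
= 313 mOsm/kg ≈ 313.0 mOsm/kg
Osmolar gap = measured − calculated = 317 − 313.0 = 4.0 mOsm/kg

4.0 mOsm/kg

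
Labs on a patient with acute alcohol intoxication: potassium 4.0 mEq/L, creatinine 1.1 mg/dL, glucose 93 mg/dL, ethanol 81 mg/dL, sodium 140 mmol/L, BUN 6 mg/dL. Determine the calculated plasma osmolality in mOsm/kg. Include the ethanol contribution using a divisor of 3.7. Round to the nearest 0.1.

309.2 mOsm/kg

Calculated osmolality = 2·Na + glucose/18 + BUN/2.8 + ethanol/3.7
= 2·140 + 93/18 + 6/2.8 + 81/3.7
= 280 + 5.17 + 2.14 + 21.89
= 309.2 mOsm/kg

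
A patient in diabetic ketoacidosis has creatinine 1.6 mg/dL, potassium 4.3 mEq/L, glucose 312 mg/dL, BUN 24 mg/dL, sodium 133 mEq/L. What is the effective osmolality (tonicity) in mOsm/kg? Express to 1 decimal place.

Effective osmolality excludes urea (freely permeant across cell membranes):
2·Na + glucose/18
= 2·133 + 312/18
= 266 + 17.33
= 283.33 mOsm/kg

283.3 mOsm/kg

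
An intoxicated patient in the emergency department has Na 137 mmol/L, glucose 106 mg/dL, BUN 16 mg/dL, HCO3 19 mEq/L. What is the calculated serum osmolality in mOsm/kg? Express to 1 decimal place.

285.6 mOsm/kg

Calculated osmolality = 2·Na + glucose/18 + BUN/2.8
= 2·137 + 106/18 + 16/2.8
= 274 + 5.89 + 5.71
= 285.6 mOsm/kg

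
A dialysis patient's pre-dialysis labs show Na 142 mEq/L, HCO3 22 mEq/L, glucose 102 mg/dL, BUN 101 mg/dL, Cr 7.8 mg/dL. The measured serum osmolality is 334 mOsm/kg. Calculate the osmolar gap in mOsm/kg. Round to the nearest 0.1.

Calculated osmolality = 2·Na + glucose/18 + BUN/2.8
= 2·142 + 102/18 + 101/2.8
= 284 + 5.67 + 36.07
= 325.74 mOsm/kg ≈ 325.7 mOsm/kg
Osmolar gap = measured − calculated = 334 − 325.7 = 8.3 mOsm/kg

8.3 mOsm/kg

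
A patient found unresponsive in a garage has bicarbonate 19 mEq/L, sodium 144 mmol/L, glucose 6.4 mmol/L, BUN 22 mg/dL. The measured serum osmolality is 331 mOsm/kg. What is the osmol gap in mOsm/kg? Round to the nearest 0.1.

Calculated osmolality = 2·Na + glucose + BUN/2.8
= 2·144 + 6.4 + 22/2.8
= 288 + 6.40 + 7.86
= 302.26 mOsm/kg ≈ 302.3 mOsm/kg
Osmolar gap = measured − calculated = 331 − 302.3 = 28.7 mOsm/kg

28.7 mOsm/kg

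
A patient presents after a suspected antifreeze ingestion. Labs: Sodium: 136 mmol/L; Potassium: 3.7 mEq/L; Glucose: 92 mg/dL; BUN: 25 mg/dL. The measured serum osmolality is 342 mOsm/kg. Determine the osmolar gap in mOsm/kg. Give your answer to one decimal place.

Calculated osmolality = 2·Na + glucose/18 + BUN/2.8
= 2·136 + 92/18 + 25/2.8
= 272 + 5.11 + 8.93
= 286.04 mOsm/kg ≈ 286.0 mOsm/kg
Osmolar gap = measured − calculated = 342 − 286.0 = 56.0 mOsm/kg

56.0 mOsm/kg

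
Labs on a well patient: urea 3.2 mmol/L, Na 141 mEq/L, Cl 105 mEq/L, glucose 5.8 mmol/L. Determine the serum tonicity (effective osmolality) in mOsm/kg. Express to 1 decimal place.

Effective osmolality excludes urea (freely permeant across cell membranes):
2·Na + glucose
= 2·141 + 5.8
= 282 + 5.8
= 287.8 mOsm/kg

287.8 mOsm/kg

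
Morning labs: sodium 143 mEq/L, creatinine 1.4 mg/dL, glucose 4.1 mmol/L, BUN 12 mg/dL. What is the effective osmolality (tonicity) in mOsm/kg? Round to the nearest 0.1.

290.1 mOsm/kg

Effective osmolality excludes urea (freely permeant across cell membranes):
2·Na + glucose
= 2·143 + 4.1
= 286 + 4.1
= 290.1 mOsm/kg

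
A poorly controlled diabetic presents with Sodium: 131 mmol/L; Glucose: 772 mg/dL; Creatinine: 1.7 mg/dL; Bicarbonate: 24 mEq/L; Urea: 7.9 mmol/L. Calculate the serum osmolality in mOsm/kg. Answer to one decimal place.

Calculated osmolality = 2·Na + glucose/18 + urea
= 2·131 + 772/18 + 7.9
= 262 + 42.89 + 7.90
= 312.79 mOsm/kg

312.8 mOsm/kg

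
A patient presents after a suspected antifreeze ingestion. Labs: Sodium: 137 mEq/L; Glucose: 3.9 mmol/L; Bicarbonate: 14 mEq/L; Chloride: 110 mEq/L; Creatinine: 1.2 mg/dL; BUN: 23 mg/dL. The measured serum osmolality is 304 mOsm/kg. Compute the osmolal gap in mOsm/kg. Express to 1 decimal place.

17.9 mOsm/kg

Calculated osmolality = 2·Na + glucose + BUN/2.8
= 2·137 + 3.9 + 23/2.8
= 274 + 3.90 + 8.21
= 286.11 mOsm/kg ≈ 286.1 mOsm/kg
Osmolar gap = measured − calculated = 304 − 286.1 = 17.9 mOsm/kg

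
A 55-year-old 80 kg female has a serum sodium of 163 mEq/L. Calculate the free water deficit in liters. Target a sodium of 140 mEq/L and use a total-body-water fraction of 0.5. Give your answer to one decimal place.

6.6 L

TBW = 0.5 · 80 = 40 L
Free water deficit = TBW · (Na/140 − 1)
= 40 · (163/140 − 1)
= 40 · 0.1643
= 6.57 L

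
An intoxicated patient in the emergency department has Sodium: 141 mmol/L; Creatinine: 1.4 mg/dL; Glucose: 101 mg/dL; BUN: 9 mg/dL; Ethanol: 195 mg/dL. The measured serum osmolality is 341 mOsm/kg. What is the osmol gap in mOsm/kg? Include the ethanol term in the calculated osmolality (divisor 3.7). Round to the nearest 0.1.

Calculated osmolality = 2·Na + glucose/18 + BUN/2.8 + ethanol/3.7
= 2·141 + 101/18 + 9/2.8 + 195/3.7
= 282 + 5.61 + 3.21 + 52.70
= 343.52 mOsm/kg ≈ 343.5 mOsm/kg
Osmolar gap = measured − calculated = 341 − 343.5 = -2.5 mOsm/kg

-2.5 mOsm/kg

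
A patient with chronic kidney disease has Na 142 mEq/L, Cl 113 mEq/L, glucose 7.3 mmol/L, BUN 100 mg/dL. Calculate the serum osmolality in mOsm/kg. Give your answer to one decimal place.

327.0 mOsm/kg

Calculated osmolality = 2·Na + glucose + BUN/2.8
= 2·142 + 7.3 + 100/2.8
= 284 + 7.30 + 35.71
= 327.01 mOsm/kg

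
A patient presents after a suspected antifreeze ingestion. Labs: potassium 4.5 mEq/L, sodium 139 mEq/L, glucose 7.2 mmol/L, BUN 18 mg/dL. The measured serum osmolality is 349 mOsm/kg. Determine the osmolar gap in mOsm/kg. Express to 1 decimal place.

Calculated osmolality = 2·Na + glucose + BUN/2.8
= 2·139 + 7.2 + 18/2.8
= 278 + 7.20 + 6.43
= 291.63 mOsm/kg ≈ 291.6 mOsm/kg
Osmolar gap = measured − calculated = 349 − 291.6 = 57.4 mOsm/kg

57.4 mOsm/kg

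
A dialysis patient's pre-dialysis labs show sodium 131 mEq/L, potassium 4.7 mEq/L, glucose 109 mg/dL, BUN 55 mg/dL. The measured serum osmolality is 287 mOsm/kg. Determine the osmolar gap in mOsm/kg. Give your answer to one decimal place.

Calculated osmolality = 2·Na + glucose/18 + BUN/2.8
= 2·131 + 109/18 + 55/2.8
= 262 + 6.06 + 19.64
= 287.7 mOsm/kg ≈ 287.7 mOsm/kg
Osmolar gap = measured − calculated = 287 − 287.7 = -0.7 mOsm/kg

-0.7 mOsm/kg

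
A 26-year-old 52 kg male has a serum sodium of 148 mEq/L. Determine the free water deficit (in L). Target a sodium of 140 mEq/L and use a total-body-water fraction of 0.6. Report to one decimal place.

1.8 L

TBW = 0.6 · 52 = 31.2 L
Free water deficit = TBW · (Na/140 − 1)
= 31.2 · (148/140 − 1)
= 31.2 · 0.0571
= 1.78 L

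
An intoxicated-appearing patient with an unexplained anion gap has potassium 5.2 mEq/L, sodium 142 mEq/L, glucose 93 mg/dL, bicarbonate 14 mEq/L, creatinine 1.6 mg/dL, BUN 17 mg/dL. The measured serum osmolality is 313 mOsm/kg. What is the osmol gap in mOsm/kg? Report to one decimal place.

Calculated osmolality = 2·Na + glucose/18 + BUN/2.8
= 2·142 + 93/18 + 17/2.8
= 284 + 5.17 + 6.07
= 295.24 mOsm/kg ≈ 295.2 mOsm/kg
Osmolar gap = measured − calculated = 313 − 295.2 = 17.8 mOsm/kg

17.8 mOsm/kg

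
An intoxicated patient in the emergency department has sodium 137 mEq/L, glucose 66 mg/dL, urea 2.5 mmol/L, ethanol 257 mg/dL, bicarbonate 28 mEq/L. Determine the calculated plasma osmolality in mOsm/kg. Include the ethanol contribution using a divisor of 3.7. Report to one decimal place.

Calculated osmolality = 2·Na + glucose/18 + urea + ethanol/3.7
= 2·137 + 66/18 + 2.5 + 257/3.7
= 274 + 3.67 + 2.50 + 69.46
= 349.63 mOsm/kg

349.6 mOsm/kg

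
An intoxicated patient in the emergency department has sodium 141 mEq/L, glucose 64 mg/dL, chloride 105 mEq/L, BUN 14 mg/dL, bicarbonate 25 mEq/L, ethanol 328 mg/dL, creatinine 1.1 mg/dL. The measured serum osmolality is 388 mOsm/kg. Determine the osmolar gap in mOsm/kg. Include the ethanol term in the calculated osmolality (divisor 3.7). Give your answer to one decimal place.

Calculated osmolality = 2·Na + glucose/18 + BUN/2.8 + ethanol/3.7
= 2·141 + 64/18 + 14/2.8 + 328/3.7
= 282 + 3.56 + 5 + 88.65
= 379.21 mOsm/kg ≈ 379.2 mOsm/kg
Osmolar gap = measured − calculated = 388 − 379.2 = 8.8 mOsm/kg

8.8 mOsm/kg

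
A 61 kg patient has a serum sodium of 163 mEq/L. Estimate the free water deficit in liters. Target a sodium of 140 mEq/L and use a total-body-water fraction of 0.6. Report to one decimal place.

6.0 L

TBW = 0.6 · 61 = 36.6 L
Free water deficit = TBW · (Na/140 − 1)
= 36.6 · (163/140 − 1)
= 36.6 · 0.1643
= 6.01 L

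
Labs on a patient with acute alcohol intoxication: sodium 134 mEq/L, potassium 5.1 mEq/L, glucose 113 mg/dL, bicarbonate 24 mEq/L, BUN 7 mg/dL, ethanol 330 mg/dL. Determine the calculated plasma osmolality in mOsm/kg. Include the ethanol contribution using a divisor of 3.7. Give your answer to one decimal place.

Calculated osmolality = 2·Na + glucose/18 + BUN/2.8 + ethanol/3.7
= 2·134 + 113/18 + 7/2.8 + 330/3.7
= 268 + 6.28 + 2.50 + 89.19
= 365.97 mOsm/kg

366.0 mOsm/kg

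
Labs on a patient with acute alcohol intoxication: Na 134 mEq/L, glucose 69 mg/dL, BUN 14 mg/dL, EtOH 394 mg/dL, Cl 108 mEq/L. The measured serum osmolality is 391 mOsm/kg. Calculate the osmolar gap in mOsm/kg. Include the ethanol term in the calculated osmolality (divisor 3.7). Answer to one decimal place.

Calculated osmolality = 2·Na + glucose/18 + BUN/2.8 + ethanol/3.7
= 2·134 + 69/18 + 14/2.8 + 394/3.7
= 268 + 3.83 + 5 + 106.49
= 383.32 mOsm/kg ≈ 383.3 mOsm/kg
Osmolar gap = measured − calculated = 391 − 383.3 = 7.7 mOsm/kg

7.7 mOsm/kg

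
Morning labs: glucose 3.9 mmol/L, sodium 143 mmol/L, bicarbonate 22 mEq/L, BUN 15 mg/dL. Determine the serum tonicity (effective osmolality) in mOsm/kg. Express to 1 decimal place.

289.9 mOsm/kg

Effective osmolality excludes urea (freely permeant across cell membranes):
2·Na + glucose
= 2·143 + 3.9
= 286 + 3.9
= 289.9 mOsm/kg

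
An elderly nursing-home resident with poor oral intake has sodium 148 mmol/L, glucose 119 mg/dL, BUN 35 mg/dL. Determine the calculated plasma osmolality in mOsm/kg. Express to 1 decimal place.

Calculated osmolality = 2·Na + glucose/18 + BUN/2.8
= 2·148 + 119/18 + 35/2.8
= 296 + 6.61 + 12.50
= 315.11 mOsm/kg

315.1 mOsm/kg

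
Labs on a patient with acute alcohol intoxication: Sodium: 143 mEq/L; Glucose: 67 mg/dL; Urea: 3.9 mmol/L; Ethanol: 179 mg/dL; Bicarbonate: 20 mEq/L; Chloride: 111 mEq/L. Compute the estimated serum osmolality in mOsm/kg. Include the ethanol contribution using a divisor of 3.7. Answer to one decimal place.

342.0 mOsm/kg

Calculated osmolality = 2·Na + glucose/18 + urea + ethanol/3.7
= 2·143 + 67/18 + 3.9 + 179/3.7
= 286 + 3.72 + 3.90 + 48.38
= 342 mOsm/kg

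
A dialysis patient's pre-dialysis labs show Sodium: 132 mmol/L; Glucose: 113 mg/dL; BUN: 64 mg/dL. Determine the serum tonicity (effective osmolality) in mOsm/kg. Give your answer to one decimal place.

Effective osmolality excludes urea (freely permeant across cell membranes):
2·Na + glucose/18
= 2·132 + 113/18
= 264 + 6.28
= 270.28 mOsm/kg

270.3 mOsm/kg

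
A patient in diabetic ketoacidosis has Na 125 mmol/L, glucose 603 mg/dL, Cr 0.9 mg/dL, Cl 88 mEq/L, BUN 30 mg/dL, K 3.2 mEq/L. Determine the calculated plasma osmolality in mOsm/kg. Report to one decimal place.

294.2 mOsm/kg

Calculated osmolality = 2·Na + glucose/18 + BUN/2.8
= 2·125 + 603/18 + 30/2.8
= 250 + 33.50 + 10.71
= 294.21 mOsm/kg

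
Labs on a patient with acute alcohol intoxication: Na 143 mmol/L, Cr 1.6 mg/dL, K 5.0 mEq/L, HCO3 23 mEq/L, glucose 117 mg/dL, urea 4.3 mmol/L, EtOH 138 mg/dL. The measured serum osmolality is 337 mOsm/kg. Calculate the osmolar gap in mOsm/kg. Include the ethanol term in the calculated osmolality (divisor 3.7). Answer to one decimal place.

2.9 mOsm/kg

Calculated osmolality = 2·Na + glucose/18 + urea + ethanol/3.7
= 2·143 + 117/18 + 4.3 + 138/3.7
= 286 + 6.50 + 4.30 + 37.30
= 334.1 mOsm/kg ≈ 334.1 mOsm/kg
Osmolar gap = measured − calculated = 337 − 334.1 = 2.9 mOsm/kg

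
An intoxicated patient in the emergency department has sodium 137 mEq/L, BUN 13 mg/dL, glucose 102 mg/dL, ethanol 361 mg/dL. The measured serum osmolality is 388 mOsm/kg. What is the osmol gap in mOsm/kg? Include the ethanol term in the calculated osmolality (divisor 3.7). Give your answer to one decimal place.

6.1 mOsm/kg

Calculated osmolality = 2·Na + glucose/18 + BUN/2.8 + ethanol/3.7
= 2·137 + 102/18 + 13/2.8 + 361/3.7
= 274 + 5.67 + 4.64 + 97.57
= 381.88 mOsm/kg ≈ 381.9 mOsm/kg
Osmolar gap = measured − calculated = 388 − 381.9 = 6.1 mOsm/kg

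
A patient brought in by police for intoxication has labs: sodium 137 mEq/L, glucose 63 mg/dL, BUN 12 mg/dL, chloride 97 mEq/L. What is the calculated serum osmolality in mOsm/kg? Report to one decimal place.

281.8 mOsm/kg

Calculated osmolality = 2·Na + glucose/18 + BUN/2.8
= 2·137 + 63/18 + 12/2.8
= 274 + 3.50 + 4.29
= 281.79 mOsm/kg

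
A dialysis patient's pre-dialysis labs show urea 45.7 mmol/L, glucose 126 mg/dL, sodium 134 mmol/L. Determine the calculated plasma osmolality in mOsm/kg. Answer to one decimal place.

320.7 mOsm/kg

Calculated osmolality = 2·Na + glucose/18 + urea
= 2·134 + 126/18 + 45.7
= 268 + 7 + 45.70
= 320.7 mOsm/kg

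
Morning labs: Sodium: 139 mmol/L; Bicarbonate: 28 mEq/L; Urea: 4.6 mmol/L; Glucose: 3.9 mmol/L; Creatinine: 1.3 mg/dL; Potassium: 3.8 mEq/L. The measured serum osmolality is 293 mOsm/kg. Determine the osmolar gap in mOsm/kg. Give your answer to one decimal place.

6.5 mOsm/kg

Calculated osmolality = 2·Na + glucose + urea
= 2·139 + 3.9 + 4.6
= 278 + 3.90 + 4.60
= 286.5 mOsm/kg ≈ 286.5 mOsm/kg
Osmolar gap = measured − calculated = 293 − 286.5 = 6.5 mOsm/kg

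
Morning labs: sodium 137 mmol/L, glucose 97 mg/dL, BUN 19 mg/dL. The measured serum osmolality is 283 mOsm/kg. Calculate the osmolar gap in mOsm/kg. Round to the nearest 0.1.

-3.2 mOsm/kg

Calculated osmolality = 2·Na + glucose/18 + BUN/2.8
= 2·137 + 97/18 + 19/2.8
= 274 + 5.39 + 6.79
= 286.18 mOsm/kg ≈ 286.2 mOsm/kg
Osmolar gap = measured − calculated = 283 − 286.2 = -3.2 mOsm/kg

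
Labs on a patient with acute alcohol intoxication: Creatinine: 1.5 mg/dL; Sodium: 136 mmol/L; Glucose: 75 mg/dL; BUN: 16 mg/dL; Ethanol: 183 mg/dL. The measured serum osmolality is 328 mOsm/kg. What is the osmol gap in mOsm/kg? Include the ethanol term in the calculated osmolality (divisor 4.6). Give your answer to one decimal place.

Calculated osmolality = 2·Na + glucose/18 + BUN/2.8 + ethanol/4.6
= 2·136 + 75/18 + 16/2.8 + 183/4.6
= 272 + 4.17 + 5.71 + 39.78
= 321.66 mOsm/kg ≈ 321.7 mOsm/kg
Osmolar gap = measured − calculated = 328 − 321.7 = 6.3 mOsm/kg

6.3 mOsm/kg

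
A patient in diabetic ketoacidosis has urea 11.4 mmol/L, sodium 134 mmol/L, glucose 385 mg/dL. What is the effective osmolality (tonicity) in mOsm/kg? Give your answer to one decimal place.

289.4 mOsm/kg

Effective osmolality excludes urea (freely permeant across cell membranes):
2·Na + glucose/18
= 2·134 + 385/18
= 268 + 21.39
= 289.39 mOsm/kg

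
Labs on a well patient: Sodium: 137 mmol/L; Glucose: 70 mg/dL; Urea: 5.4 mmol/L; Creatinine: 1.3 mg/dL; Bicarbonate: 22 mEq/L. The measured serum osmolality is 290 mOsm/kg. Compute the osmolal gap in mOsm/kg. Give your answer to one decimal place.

6.7 mOsm/kg

Calculated osmolality = 2·Na + glucose/18 + urea
= 2·137 + 70/18 + 5.4
= 274 + 3.89 + 5.40
= 283.29 mOsm/kg ≈ 283.3 mOsm/kg
Osmolar gap = measured − calculated = 290 − 283.3 = 6.7 mOsm/kg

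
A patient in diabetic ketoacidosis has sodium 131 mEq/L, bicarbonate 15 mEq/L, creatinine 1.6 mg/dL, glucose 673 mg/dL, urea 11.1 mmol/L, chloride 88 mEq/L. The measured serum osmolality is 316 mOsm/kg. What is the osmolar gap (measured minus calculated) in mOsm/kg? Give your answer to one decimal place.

Calculated osmolality = 2·Na + glucose/18 + urea
= 2·131 + 673/18 + 11.1
= 262 + 37.39 + 11.10
= 310.49 mOsm/kg ≈ 310.5 mOsm/kg
Osmolar gap = measured − calculated = 316 − 310.5 = 5.5 mOsm/kg

5.5 mOsm/kg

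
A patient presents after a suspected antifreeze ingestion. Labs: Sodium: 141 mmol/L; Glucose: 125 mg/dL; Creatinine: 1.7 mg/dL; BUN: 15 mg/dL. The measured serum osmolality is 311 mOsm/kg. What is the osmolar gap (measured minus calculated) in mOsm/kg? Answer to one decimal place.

Calculated osmolality = 2·Na + glucose/18 + BUN/2.8
= 2·141 + 125/18 + 15/2.8
= 282 + 6.94 + 5.36
= 294.3 mOsm/kg ≈ 294.3 mOsm/kg
Osmolar gap = measured − calculated = 311 − 294.3 = 16.7 mOsm/kg

16.7 mOsm/kg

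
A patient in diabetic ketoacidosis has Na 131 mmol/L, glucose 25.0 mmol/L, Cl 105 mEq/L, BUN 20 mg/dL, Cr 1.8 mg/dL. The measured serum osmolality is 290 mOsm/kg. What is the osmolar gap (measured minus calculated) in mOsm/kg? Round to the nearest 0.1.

Calculated osmolality = 2·Na + glucose + BUN/2.8
= 2·131 + 25 + 20/2.8
= 262 + 25 + 7.14
= 294.14 mOsm/kg ≈ 294.1 mOsm/kg
Osmolar gap = measured − calculated = 290 − 294.1 = -4.1 mOsm/kg

-4.1 mOsm/kg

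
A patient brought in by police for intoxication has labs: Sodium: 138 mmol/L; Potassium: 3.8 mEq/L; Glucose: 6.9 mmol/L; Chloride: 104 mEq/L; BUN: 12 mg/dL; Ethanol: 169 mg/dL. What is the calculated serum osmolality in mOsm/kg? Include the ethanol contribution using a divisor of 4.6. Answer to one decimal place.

323.9 mOsm/kg

Calculated osmolality = 2·Na + glucose + BUN/2.8 + ethanol/4.6
= 2·138 + 6.9 + 12/2.8 + 169/4.6
= 276 + 6.90 + 4.29 + 36.74
= 323.93 mOsm/kg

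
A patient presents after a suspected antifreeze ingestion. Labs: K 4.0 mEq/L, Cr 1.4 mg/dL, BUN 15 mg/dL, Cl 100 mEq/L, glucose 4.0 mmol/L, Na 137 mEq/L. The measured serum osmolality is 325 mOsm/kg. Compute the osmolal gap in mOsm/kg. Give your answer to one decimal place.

41.6 mOsm/kg

Calculated osmolality = 2·Na + glucose + BUN/2.8
= 2·137 + 4 + 15/2.8
= 274 + 4 + 5.36
= 283.36 mOsm/kg ≈ 283.4 mOsm/kg
Osmolar gap = measured − calculated = 325 − 283.4 = 41.6 mOsm/kg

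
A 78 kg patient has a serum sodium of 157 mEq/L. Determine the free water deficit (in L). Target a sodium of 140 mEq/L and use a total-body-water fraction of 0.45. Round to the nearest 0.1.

4.3 L

TBW = 0.45 · 78 = 35.1 L
Free water deficit = TBW · (Na/140 − 1)
= 35.1 · (157/140 − 1)
= 35.1 · 0.1214
= 4.26 L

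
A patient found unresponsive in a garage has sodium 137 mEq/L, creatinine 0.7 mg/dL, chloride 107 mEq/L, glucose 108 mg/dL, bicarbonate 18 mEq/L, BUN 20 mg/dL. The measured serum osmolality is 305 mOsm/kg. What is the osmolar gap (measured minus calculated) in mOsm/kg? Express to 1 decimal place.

17.9 mOsm/kg

Calculated osmolality = 2·Na + glucose/18 + BUN/2.8
= 2·137 + 108/18 + 20/2.8
= 274 + 6 + 7.14
= 287.14 mOsm/kg ≈ 287.1 mOsm/kg
Osmolar gap = measured − calculated = 305 − 287.1 = 17.9 mOsm/kg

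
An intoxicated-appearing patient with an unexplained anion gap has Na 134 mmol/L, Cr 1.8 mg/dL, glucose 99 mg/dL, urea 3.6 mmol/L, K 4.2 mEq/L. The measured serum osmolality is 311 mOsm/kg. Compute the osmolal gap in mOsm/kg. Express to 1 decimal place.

33.9 mOsm/kg

Calculated osmolality = 2·Na + glucose/18 + urea
= 2·134 + 99/18 + 3.6
= 268 + 5.50 + 3.60
= 277.1 mOsm/kg ≈ 277.1 mOsm/kg
Osmolar gap = measured − calculated = 311 − 277.1 = 33.9 mOsm/kg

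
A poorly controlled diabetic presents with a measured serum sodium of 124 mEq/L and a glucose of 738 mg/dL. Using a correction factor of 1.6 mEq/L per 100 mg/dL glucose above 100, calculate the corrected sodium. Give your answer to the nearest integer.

134 mEq/L

Corrected Na = measured Na + 1.6 · (glucose − 100)/100
= 124 + 1.6 · (738 − 100)/100
= 124 + 10.2
= 134.2 mEq/L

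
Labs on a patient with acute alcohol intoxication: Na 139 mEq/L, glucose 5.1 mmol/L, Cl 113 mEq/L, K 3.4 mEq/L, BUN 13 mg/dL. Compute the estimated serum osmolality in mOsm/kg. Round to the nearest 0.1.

Calculated osmolality = 2·Na + glucose + BUN/2.8
= 2·139 + 5.1 + 13/2.8
= 278 + 5.10 + 4.64
= 287.74 mOsm/kg

287.7 mOsm/kg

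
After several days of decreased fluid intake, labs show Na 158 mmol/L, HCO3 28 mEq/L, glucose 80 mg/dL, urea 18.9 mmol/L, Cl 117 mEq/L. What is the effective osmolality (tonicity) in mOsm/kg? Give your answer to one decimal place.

320.4 mOsm/kg

Effective osmolality excludes urea (freely permeant across cell membranes):
2·Na + glucose/18
= 2·158 + 80/18
= 316 + 4.44
= 320.44 mOsm/kg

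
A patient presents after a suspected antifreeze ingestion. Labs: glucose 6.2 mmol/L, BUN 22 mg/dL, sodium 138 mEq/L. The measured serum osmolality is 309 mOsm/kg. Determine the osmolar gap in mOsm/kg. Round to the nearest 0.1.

Calculated osmolality = 2·Na + glucose + BUN/2.8
= 2·138 + 6.2 + 22/2.8
= 276 + 6.20 + 7.86
= 290.06 mOsm/kg ≈ 290.1 mOsm/kg
Osmolar gap = measured − calculated = 309 − 290.1 = 18.9 mOsm/kg

18.9 mOsm/kg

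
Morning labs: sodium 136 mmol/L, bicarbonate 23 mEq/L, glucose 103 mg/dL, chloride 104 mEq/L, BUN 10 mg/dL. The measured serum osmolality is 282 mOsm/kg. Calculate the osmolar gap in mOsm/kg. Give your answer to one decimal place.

Calculated osmolality = 2·Na + glucose/18 + BUN/2.8
= 2·136 + 103/18 + 10/2.8
= 272 + 5.72 + 3.57
= 281.29 mOsm/kg ≈ 281.3 mOsm/kg
Osmolar gap = measured − calculated = 282 − 281.3 = 0.7 mOsm/kg

0.7 mOsm/kg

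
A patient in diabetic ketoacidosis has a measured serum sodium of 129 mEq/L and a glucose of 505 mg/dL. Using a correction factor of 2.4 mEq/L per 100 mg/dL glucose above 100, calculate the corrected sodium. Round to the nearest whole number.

Corrected Na = measured Na + 2.4 · (glucose − 100)/100
= 129 + 2.4 · (505 − 100)/100
= 129 + 9.7
= 138.7 mEq/L

139 mEq/L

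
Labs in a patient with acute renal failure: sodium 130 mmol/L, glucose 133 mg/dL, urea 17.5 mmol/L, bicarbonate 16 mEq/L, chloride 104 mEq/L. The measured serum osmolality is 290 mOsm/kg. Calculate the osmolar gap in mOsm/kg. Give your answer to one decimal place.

Calculated osmolality = 2·Na + glucose/18 + urea
= 2·130 + 133/18 + 17.5
= 260 + 7.39 + 17.50
= 284.89 mOsm/kg ≈ 284.9 mOsm/kg
Osmolar gap = measured − calculated = 290 − 284.9 = 5.1 mOsm/kg

5.1 mOsm/kg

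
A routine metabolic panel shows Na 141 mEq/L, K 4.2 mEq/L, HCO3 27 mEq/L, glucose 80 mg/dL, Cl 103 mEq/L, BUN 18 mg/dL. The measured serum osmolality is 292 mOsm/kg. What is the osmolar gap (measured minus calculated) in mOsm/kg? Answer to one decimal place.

-0.9 mOsm/kg

Calculated osmolality = 2·Na + glucose/18 + BUN/2.8
= 2·141 + 80/18 + 18/2.8
= 282 + 4.44 + 6.43
= 292.87 mOsm/kg ≈ 292.9 mOsm/kg
Osmolar gap = measured − calculated = 292 − 292.9 = -0.9 mOsm/kg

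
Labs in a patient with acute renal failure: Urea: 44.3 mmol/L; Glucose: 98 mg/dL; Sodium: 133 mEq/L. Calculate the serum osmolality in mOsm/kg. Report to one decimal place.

315.7 mOsm/kg

Calculated osmolality = 2·Na + glucose/18 + urea
= 2·133 + 98/18 + 44.3
= 266 + 5.44 + 44.30
= 315.74 mOsm/kg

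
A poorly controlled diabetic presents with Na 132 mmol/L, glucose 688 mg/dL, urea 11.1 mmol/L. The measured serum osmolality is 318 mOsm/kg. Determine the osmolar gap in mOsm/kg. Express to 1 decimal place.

4.7 mOsm/kg

Calculated osmolality = 2·Na + glucose/18 + urea
= 2·132 + 688/18 + 11.1
= 264 + 38.22 + 11.10
= 313.32 mOsm/kg ≈ 313.3 mOsm/kg
Osmolar gap = measured − calculated = 318 − 313.3 = 4.7 mOsm/kg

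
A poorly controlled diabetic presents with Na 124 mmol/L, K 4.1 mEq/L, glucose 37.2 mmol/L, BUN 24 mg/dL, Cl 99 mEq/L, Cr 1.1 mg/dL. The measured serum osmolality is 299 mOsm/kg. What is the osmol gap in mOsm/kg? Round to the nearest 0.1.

Calculated osmolality = 2·Na + glucose + BUN/2.8
= 2·124 + 37.2 + 24/2.8
= 248 + 37.20 + 8.57
= 293.77 mOsm/kg ≈ 293.8 mOsm/kg
Osmolar gap = measured − calculated = 299 − 293.8 = 5.2 mOsm/kg

5.2 mOsm/kg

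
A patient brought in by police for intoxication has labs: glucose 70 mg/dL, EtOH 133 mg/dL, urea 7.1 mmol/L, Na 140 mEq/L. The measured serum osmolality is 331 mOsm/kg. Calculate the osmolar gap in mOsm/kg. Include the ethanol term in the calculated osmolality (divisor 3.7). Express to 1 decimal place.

4.1 mOsm/kg

Calculated osmolality = 2·Na + glucose/18 + urea + ethanol/3.7
= 2·140 + 70/18 + 7.1 + 133/3.7
= 280 + 3.89 + 7.10 + 35.95
= 326.94 mOsm/kg ≈ 326.9 mOsm/kg
Osmolar gap = measured − calculated = 331 − 326.9 = 4.1 mOsm/kg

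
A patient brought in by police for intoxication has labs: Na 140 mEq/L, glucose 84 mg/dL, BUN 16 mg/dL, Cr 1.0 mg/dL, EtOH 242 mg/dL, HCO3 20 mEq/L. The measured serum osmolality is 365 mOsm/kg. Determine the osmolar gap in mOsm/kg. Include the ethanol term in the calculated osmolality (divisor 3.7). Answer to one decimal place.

Calculated osmolality = 2·Na + glucose/18 + BUN/2.8 + ethanol/3.7
= 2·140 + 84/18 + 16/2.8 + 242/3.7
= 280 + 4.67 + 5.71 + 65.41
= 355.79 mOsm/kg ≈ 355.8 mOsm/kg
Osmolar gap = measured − calculated = 365 − 355.8 = 9.2 mOsm/kg

9.2 mOsm/kg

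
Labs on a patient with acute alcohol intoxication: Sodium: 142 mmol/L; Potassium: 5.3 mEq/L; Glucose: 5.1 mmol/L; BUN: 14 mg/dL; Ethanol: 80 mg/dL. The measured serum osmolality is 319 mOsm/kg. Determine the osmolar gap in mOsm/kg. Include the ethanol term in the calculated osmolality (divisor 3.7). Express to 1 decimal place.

Calculated osmolality = 2·Na + glucose + BUN/2.8 + ethanol/3.7
= 2·142 + 5.1 + 14/2.8 + 80/3.7
= 284 + 5.10 + 5 + 21.62
= 315.72 mOsm/kg ≈ 315.7 mOsm/kg
Osmolar gap = measured − calculated = 319 − 315.7 = 3.3 mOsm/kg

3.3 mOsm/kg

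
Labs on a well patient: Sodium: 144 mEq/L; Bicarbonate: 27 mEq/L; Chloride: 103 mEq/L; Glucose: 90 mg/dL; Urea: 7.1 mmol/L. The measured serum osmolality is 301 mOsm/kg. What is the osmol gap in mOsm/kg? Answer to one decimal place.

0.9 mOsm/kg

Calculated osmolality = 2·Na + glucose/18 + urea
= 2·144 + 90/18 + 7.1
= 288 + 5 + 7.10
= 300.1 mOsm/kg ≈ 300.1 mOsm/kg
Osmolar gap = measured − calculated = 301 − 300.1 = 0.9 mOsm/kg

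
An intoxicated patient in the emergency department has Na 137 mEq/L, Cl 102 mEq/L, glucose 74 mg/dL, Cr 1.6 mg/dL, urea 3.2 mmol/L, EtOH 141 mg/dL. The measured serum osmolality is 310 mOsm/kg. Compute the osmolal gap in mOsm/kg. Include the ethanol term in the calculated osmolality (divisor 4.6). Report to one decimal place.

-2.0 mOsm/kg

Calculated osmolality = 2·Na + glucose/18 + urea + ethanol/4.6
= 2·137 + 74/18 + 3.2 + 141/4.6
= 274 + 4.11 + 3.20 + 30.65
= 311.96 mOsm/kg ≈ 312.0 mOsm/kg
Osmolar gap = measured − calculated = 310 − 312.0 = -2.0 mOsm/kg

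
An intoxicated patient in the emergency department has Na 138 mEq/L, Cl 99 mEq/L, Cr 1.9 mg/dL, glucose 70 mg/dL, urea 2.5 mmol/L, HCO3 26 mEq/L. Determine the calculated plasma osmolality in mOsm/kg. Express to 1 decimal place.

282.4 mOsm/kg

Calculated osmolality = 2·Na + glucose/18 + urea
= 2·138 + 70/18 + 2.5
= 276 + 3.89 + 2.50
= 282.39 mOsm/kg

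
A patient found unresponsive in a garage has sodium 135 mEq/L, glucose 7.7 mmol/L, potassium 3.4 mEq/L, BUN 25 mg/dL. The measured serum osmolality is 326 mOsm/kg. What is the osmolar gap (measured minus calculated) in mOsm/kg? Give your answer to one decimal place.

39.4 mOsm/kg

Calculated osmolality = 2·Na + glucose + BUN/2.8
= 2·135 + 7.7 + 25/2.8
= 270 + 7.70 + 8.93
= 286.63 mOsm/kg ≈ 286.6 mOsm/kg
Osmolar gap = measured − calculated = 326 − 286.6 = 39.4 mOsm/kg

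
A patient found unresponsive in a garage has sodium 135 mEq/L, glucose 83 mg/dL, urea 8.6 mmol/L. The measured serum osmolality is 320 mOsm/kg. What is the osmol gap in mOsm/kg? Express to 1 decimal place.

Calculated osmolality = 2·Na + glucose/18 + urea
= 2·135 + 83/18 + 8.6
= 270 + 4.61 + 8.60
= 283.21 mOsm/kg ≈ 283.2 mOsm/kg
Osmolar gap = measured − calculated = 320 − 283.2 = 36.8 mOsm/kg

36.8 mOsm/kg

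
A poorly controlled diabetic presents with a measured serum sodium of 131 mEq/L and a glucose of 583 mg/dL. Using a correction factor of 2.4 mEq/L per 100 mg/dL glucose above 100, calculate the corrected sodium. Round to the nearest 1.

Corrected Na = measured Na + 2.4 · (glucose − 100)/100
= 131 + 2.4 · (583 − 100)/100
= 131 + 11.6
= 142.6 mEq/L

143 mEq/L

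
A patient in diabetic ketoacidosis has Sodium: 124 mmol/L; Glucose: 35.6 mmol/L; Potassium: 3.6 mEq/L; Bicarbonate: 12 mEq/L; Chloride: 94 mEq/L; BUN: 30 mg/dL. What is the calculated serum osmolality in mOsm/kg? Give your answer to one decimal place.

294.3 mOsm/kg

Calculated osmolality = 2·Na + glucose + BUN/2.8
= 2·124 + 35.6 + 30/2.8
= 248 + 35.60 + 10.71
= 294.31 mOsm/kg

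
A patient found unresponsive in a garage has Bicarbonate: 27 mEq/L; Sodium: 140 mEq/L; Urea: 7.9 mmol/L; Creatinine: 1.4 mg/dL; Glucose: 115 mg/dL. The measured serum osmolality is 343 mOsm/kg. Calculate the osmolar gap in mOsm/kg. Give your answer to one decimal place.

48.7 mOsm/kg

Calculated osmolality = 2·Na + glucose/18 + urea
= 2·140 + 115/18 + 7.9
= 280 + 6.39 + 7.90
= 294.29 mOsm/kg ≈ 294.3 mOsm/kg
Osmolar gap = measured − calculated = 343 − 294.3 = 48.7 mOsm/kg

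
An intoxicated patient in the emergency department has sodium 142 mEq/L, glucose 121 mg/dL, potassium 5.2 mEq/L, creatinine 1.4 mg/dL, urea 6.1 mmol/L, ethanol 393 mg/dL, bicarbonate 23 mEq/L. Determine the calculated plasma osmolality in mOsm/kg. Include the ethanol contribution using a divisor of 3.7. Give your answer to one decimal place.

403.0 mOsm/kg

Calculated osmolality = 2·Na + glucose/18 + urea + ethanol/3.7
= 2·142 + 121/18 + 6.1 + 393/3.7
= 284 + 6.72 + 6.10 + 106.22
= 403.04 mOsm/kg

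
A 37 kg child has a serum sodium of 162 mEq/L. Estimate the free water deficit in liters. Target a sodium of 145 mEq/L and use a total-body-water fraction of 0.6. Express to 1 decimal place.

2.6 L

TBW = 0.6 · 37 = 22.2 L
Free water deficit = TBW · (Na/145 − 1)
= 22.2 · (162/145 − 1)
= 22.2 · 0.1172
= 2.6 L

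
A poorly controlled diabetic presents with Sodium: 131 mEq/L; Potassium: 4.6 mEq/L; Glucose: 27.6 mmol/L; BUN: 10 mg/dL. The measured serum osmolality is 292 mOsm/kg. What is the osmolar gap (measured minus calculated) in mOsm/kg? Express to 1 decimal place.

-1.2 mOsm/kg

Calculated osmolality = 2·Na + glucose + BUN/2.8
= 2·131 + 27.6 + 10/2.8
= 262 + 27.60 + 3.57
= 293.17 mOsm/kg ≈ 293.2 mOsm/kg
Osmolar gap = measured − calculated = 292 − 293.2 = -1.2 mOsm/kg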